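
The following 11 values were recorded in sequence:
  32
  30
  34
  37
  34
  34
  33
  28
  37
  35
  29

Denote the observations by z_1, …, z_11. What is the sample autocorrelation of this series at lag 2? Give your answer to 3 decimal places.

Mean z̄ = (32 + 30 + 34 + 37 + 34 + 34 + 33 + 28 + 37 + 35 + 29)/11 = 33.0000
Numerator Σ_{t=1}^{9}(z_t−z̄)(z_{t+2}−z̄) = -39.0000
Denominator Σ(z_t−z̄)² = 90.0000
r_2 = -39.0000 / 90.0000 = -0.433

-0.433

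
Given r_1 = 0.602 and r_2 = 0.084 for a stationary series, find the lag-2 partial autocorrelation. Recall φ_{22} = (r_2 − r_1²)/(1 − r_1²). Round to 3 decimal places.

-0.437

φ_{22} = (r_2 − r_1²) / (1 − r_1²)
r_1² = (0.602)² = 0.362404
Numerator = 0.084 − 0.3624 = -0.2784; denominator = 1 − 0.3624 = 0.6376
φ_{22} = -0.2784 / 0.6376 = -0.437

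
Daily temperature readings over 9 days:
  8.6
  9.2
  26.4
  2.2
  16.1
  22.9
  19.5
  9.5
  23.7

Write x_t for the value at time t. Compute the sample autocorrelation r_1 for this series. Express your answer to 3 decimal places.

-0.391

Mean x̄ = (8.6 + 9.2 + 26.4 + 2.2 + 16.1 + 22.9 + 19.5 + 9.5 + 23.7)/9 = 15.3444
Numerator Σ_{t=1}^{8}(x_t−x̄)(x_{t+1}−x̄) = -217.7542
Denominator Σ(x_t−x̄)² = 557.1422
r_1 = -217.7542 / 557.1422 = -0.391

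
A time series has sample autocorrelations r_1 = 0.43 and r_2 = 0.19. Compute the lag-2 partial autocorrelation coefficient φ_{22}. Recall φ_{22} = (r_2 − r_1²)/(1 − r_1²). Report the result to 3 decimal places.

0.006

φ_{22} = (r_2 − r_1²) / (1 − r_1²)
r_1² = (0.43)² = 0.1849
Numerator = 0.19 − 0.1849 = 0.0051; denominator = 1 − 0.1849 = 0.8151
φ_{22} = 0.0051 / 0.8151 = 0.006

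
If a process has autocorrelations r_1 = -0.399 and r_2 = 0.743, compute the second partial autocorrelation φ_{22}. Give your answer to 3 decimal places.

φ_{22} = (r_2 − r_1²) / (1 − r_1²)
r_1² = (-0.399)² = 0.159201
Numerator = 0.743 − 0.1592 = 0.5838; denominator = 1 − 0.1592 = 0.8408
φ_{22} = 0.5838 / 0.8408 = 0.694

0.694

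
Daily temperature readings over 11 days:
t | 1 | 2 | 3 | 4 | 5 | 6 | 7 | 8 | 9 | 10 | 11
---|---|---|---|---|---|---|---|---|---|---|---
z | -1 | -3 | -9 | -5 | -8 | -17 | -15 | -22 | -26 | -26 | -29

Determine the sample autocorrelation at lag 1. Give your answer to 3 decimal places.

0.696

Mean z̄ = (-1 − 3 − 9 − 5 − 8 − 17 − 15 − 22 − 26 − 26 − 29)/11 = -14.6364
Numerator Σ_{t=1}^{10}(z_t−z̄)(z_{t+1}−z̄) = 706.4132
Denominator Σ(z_t−z̄)² = 1014.5455
r_1 = 706.4132 / 1014.5455 = 0.696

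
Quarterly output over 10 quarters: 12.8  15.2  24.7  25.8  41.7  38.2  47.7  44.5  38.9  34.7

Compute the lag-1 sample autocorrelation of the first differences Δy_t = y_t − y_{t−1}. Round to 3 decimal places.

-0.198

First differences Δy: 2.4, 9.5, 1.1, 15.9, -3.5, 9.5, -3.2, -5.6, -4.2
Mean of differences = 2.4333
Numerator Σ(Δy_t−Δȳ)(Δy_{t+1}−Δȳ) = -90.7111
Denominator Σ(Δy_t−Δȳ)² = 458.4800
r_1(Δy) = -90.7111 / 458.4800 = -0.198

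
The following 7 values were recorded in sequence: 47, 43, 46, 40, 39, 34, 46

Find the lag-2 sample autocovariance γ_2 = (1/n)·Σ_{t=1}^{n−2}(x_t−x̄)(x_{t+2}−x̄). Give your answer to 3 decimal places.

Mean x̄ = (47 + 43 + 46 + 40 + 39 + 34 + 46)/7 = 42.1429
Σ_{t=1}^{5}(x_t−x̄)(x_{t+2}−x̄) = 10.1020
γ_2 = 10.1020 / 7 = 1.443

1.443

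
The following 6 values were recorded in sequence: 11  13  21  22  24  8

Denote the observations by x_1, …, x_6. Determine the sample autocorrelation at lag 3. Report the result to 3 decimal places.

Mean x̄ = (11 + 13 + 21 + 22 + 24 + 8)/6 = 16.5000
Deviations from mean: -5.5000, -3.5000, 4.5000, 5.5000, 7.5000, -8.5000
Numerator Σ_{t=1}^{3}(x_t−x̄)(x_{t+3}−x̄) = -94.7500
Denominator Σ(x_t−x̄)² = 221.5000
r_3 = -94.7500 / 221.5000 = -0.428

-0.428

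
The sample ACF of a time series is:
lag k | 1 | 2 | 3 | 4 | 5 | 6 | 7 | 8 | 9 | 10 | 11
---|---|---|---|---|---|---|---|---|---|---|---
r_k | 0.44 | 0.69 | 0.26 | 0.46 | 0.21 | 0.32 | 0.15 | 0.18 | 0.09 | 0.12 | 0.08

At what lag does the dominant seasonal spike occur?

2

The largest autocorrelation is r_2 = 0.69, with a weaker echo at lag 4 (0.46); the remaining lags stay at or below 0.44.
The dominant spike at lag 2 indicates a seasonal period of 2.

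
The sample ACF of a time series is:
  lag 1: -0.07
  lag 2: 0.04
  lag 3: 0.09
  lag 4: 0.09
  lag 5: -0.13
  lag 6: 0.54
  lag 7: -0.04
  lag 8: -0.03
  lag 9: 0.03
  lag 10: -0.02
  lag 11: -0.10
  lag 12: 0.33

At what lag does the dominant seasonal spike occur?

6

The largest autocorrelation is r_6 = 0.54, with a weaker echo at lag 12 (0.33); the remaining lags stay at or below 0.09.
The dominant spike at lag 6 indicates a seasonal period of 6.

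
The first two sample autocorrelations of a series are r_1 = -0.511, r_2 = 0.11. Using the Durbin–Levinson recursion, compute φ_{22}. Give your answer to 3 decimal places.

-0.205

φ_{22} = (r_2 − r_1²) / (1 − r_1²)
r_1² = (-0.511)² = 0.261121
Numerator = 0.11 − 0.2611 = -0.1511; denominator = 1 − 0.2611 = 0.7389
φ_{22} = -0.1511 / 0.7389 = -0.205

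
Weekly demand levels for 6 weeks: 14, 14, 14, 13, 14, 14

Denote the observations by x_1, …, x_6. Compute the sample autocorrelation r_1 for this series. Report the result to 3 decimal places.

Mean x̄ = (14 + 14 + 14 + 13 + 14 + 14)/6 = 13.8333
Deviations from mean: 0.1667, 0.1667, 0.1667, -0.8333, 0.1667, 0.1667
Numerator Σ_{t=1}^{5}(x_t−x̄)(x_{t+1}−x̄) = -0.1944
Denominator Σ(x_t−x̄)² = 0.8333
r_1 = -0.1944 / 0.8333 = -0.233

-0.233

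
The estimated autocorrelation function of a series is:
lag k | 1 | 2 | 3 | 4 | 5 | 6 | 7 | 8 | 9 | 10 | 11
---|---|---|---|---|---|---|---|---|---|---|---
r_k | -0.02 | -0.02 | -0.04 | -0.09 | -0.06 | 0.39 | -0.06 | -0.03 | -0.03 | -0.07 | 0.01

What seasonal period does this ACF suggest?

The largest autocorrelation is r_6 = 0.39; the remaining lags stay at or below 0.01.
The dominant spike at lag 6 indicates a seasonal period of 6.

6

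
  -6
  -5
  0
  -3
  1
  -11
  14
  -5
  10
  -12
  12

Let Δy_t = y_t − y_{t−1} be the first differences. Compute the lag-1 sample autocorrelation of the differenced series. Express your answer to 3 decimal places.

-0.813

First differences Δy: 1, 5, -3, 4, -12, 25, -19, 15, -22, 24
Mean of differences = 1.8000
Numerator Σ(Δy_t−Δȳ)(Δy_{t+1}−Δȳ) = -1978.6400
Denominator Σ(Δy_t−Δȳ)² = 2433.6000
r_1(Δy) = -1978.6400 / 2433.6000 = -0.813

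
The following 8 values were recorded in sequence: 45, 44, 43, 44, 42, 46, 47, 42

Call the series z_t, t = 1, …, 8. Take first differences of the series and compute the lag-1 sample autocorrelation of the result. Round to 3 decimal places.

-0.207

First differences Δz: -1, -1, 1, -2, 4, 1, -5
Mean of differences = -0.4286
Numerator Σ(Δz_t−Δz̄)(Δz_{t+1}−Δz̄) = -9.8980
Denominator Σ(Δz_t−Δz̄)² = 47.7143
r_1(Δz) = -9.8980 / 47.7143 = -0.207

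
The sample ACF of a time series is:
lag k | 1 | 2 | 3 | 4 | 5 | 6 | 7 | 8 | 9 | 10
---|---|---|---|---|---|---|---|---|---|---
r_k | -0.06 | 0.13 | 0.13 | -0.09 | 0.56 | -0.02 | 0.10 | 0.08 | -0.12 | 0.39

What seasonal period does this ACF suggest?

The largest autocorrelation is r_5 = 0.56, with a weaker echo at lag 10 (0.39); the remaining lags stay at or below 0.13.
The dominant spike at lag 5 indicates a seasonal period of 5.

5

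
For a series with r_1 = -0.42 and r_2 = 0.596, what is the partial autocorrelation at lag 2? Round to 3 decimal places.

φ_{22} = (r_2 − r_1²) / (1 − r_1²)
r_1² = (-0.42)² = 0.1764
Numerator = 0.596 − 0.1764 = 0.4196; denominator = 1 − 0.1764 = 0.8236
φ_{22} = 0.4196 / 0.8236 = 0.509

0.509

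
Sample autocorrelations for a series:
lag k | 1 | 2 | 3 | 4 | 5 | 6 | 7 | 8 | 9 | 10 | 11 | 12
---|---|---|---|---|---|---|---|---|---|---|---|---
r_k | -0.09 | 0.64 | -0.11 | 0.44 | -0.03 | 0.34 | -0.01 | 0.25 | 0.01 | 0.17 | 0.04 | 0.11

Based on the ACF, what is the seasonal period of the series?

2

The largest autocorrelation is r_2 = 0.64, with weaker echoes at lags 4 (0.44), 6 (0.34), 8 (0.25) and 10 (0.17); the remaining lags stay at or below 0.11.
The dominant spike at lag 2 indicates a seasonal period of 2.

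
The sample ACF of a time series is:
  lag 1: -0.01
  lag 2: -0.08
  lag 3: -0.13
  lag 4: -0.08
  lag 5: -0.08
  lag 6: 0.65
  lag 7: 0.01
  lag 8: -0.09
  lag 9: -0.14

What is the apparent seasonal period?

6

The largest autocorrelation is r_6 = 0.65; the remaining lags stay at or below 0.01.
The dominant spike at lag 6 indicates a seasonal period of 6.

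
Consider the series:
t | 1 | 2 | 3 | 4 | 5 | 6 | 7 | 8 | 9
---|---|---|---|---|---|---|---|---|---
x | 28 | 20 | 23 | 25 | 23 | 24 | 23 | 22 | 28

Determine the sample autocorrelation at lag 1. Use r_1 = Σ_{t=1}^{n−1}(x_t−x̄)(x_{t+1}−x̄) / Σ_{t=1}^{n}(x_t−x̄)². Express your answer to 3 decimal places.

Mean x̄ = (28 + 20 + 23 + 25 + 23 + 24 + 23 + 22 + 28)/9 = 24.0000
Numerator Σ_{t=1}^{8}(x_t−x̄)(x_{t+1}−x̄) = -20.0000
Denominator Σ(x_t−x̄)² = 56.0000
r_1 = -20.0000 / 56.0000 = -0.357

-0.357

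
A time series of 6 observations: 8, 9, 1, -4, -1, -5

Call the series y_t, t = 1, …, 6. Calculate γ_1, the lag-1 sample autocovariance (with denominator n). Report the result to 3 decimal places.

Mean ȳ = (8 + 9 + 1 − 4 − 1 − 5)/6 = 1.3333
Deviations: 6.6667, 7.6667, -0.3333, -5.3333, -2.3333, -6.3333
Σ_{t=1}^{5}(y_t−ȳ)(y_{t+1}−ȳ) = 77.5556
γ_1 = 77.5556 / 6 = 12.926

12.926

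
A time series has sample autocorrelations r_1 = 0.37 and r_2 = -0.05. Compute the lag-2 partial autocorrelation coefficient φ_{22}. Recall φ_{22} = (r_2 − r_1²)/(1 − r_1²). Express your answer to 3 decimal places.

-0.217

φ_{22} = (r_2 − r_1²) / (1 − r_1²)
r_1² = (0.37)² = 0.1369
Numerator = -0.05 − 0.1369 = -0.1869; denominator = 1 − 0.1369 = 0.8631
φ_{22} = -0.1869 / 0.8631 = -0.217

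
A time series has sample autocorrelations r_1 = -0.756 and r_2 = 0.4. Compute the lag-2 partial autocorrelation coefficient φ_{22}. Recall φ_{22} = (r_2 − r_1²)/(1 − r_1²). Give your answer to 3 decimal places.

φ_{22} = (r_2 − r_1²) / (1 − r_1²)
r_1² = (-0.756)² = 0.571536
Numerator = 0.4 − 0.5715 = -0.1715; denominator = 1 − 0.5715 = 0.4285
φ_{22} = -0.1715 / 0.4285 = -0.400

-0.400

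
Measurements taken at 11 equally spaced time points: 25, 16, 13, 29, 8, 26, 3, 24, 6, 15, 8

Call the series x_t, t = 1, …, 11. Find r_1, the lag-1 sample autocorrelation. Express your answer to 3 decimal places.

Mean x̄ = (25 + 16 + 13 + 29 + 8 + 26 + 3 + 24 + 6 + 15 + 8)/11 = 15.7273
Numerator Σ_{t=1}^{10}(x_t−x̄)(x_{t+1}−x̄) = -520.1653
Denominator Σ(x_t−x̄)² = 820.1818
r_1 = -520.1653 / 820.1818 = -0.634

-0.634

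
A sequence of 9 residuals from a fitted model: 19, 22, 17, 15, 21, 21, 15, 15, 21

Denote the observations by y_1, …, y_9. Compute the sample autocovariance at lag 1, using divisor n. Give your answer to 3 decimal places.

-0.689

Mean ȳ = (19 + 22 + 17 + 15 + 21 + 21 + 15 + 15 + 21)/9 = 18.4444
Σ_{t=1}^{8}(y_t−ȳ)(y_{t+1}−ȳ) = -6.1975
γ_1 = -6.1975 / 9 = -0.689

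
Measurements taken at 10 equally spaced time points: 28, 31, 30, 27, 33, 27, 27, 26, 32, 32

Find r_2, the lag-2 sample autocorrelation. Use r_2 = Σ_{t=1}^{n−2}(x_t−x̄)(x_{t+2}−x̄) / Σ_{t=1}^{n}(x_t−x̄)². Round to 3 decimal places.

-0.216

Mean x̄ = (28 + 31 + 30 + 27 + 33 + 27 + 27 + 26 + 32 + 32)/10 = 29.3000
Numerator Σ_{t=1}^{8}(x_t−x̄)(x_{t+2}−x̄) = -12.9800
Denominator Σ(x_t−x̄)² = 60.1000
r_2 = -12.9800 / 60.1000 = -0.216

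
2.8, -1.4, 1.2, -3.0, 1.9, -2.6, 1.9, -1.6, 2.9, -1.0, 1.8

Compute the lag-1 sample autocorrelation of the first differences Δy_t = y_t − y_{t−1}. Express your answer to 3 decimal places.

First differences Δy: -4.2, 2.6, -4.2, 4.9, -4.5, 4.5, -3.5, 4.5, -3.9, 2.8
Mean of differences = -0.1000
Numerator Σ(Δy_t−Δȳ)(Δy_{t+1}−Δȳ) = -144.6600
Denominator Σ(Δy_t−Δȳ)² = 162.0000
r_1(Δy) = -144.6600 / 162.0000 = -0.893

-0.893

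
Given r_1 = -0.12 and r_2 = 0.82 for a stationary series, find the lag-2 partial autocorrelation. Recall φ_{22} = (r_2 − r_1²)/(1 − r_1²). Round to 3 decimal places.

φ_{22} = (r_2 − r_1²) / (1 − r_1²)
r_1² = (-0.12)² = 0.0144
Numerator = 0.82 − 0.0144 = 0.8056; denominator = 1 − 0.0144 = 0.9856
φ_{22} = 0.8056 / 0.9856 = 0.817

0.817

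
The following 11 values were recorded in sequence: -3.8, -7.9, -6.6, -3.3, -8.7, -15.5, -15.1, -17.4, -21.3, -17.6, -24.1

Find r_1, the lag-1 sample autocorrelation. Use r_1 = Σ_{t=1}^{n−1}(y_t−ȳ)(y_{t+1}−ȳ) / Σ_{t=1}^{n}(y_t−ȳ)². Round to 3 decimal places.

Mean ȳ = (-3.8 − 7.9 − 6.6 − 3.3 − 8.7 − 15.5 − 15.1 − 17.4 − 21.3 − 17.6 − 24.1)/11 = -12.8455
Numerator Σ_{t=1}^{10}(y_t−ȳ)(y_{t+1}−ȳ) = 312.2698
Denominator Σ(y_t−ȳ)² = 507.2073
r_1 = 312.2698 / 507.2073 = 0.616

0.616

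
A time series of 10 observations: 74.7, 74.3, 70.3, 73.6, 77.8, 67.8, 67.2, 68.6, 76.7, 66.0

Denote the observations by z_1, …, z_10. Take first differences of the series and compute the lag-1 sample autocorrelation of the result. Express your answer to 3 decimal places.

First differences Δz: -0.4, -4.0, 3.3, 4.2, -10.0, -0.6, 1.4, 8.1, -10.7
Mean of differences = -0.9667
Numerator Σ(Δz_t−Δz̄)(Δz_{t+1}−Δz̄) = -108.5244
Denominator Σ(Δz_t−Δz̄)² = 318.7000
r_1(Δz) = -108.5244 / 318.7000 = -0.341

-0.341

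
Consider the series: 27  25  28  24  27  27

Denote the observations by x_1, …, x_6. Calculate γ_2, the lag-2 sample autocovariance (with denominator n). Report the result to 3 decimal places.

0.630

Mean x̄ = (27 + 25 + 28 + 24 + 27 + 27)/6 = 26.3333
Deviations: 0.6667, -1.3333, 1.6667, -2.3333, 0.6667, 0.6667
Σ_{t=1}^{4}(x_t−x̄)(x_{t+2}−x̄) = 3.7778
γ_2 = 3.7778 / 6 = 0.630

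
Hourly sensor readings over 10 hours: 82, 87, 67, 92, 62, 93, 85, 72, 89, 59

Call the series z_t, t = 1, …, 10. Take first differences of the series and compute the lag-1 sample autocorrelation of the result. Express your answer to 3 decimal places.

First differences Δz: 5, -20, 25, -30, 31, -8, -13, 17, -30
Mean of differences = -2.5556
Numerator Σ(Δz_t−Δz̄)(Δz_{t+1}−Δz̄) = -3156.4198
Denominator Σ(Δz_t−Δz̄)² = 4274.2222
r_1(Δz) = -3156.4198 / 4274.2222 = -0.738

-0.738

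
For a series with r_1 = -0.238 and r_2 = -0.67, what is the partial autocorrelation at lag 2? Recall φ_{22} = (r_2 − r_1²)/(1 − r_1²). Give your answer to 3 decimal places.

φ_{22} = (r_2 − r_1²) / (1 − r_1²)
r_1² = (-0.238)² = 0.056644
Numerator = -0.67 − 0.0566 = -0.7266; denominator = 1 − 0.0566 = 0.9434
φ_{22} = -0.7266 / 0.9434 = -0.770

-0.770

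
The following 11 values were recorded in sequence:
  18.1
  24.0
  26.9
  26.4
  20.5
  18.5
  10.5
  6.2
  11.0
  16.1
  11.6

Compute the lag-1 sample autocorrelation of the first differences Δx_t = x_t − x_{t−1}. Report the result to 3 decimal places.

First differences Δx: 5.9, 2.9, -0.5, -5.9, -2.0, -8.0, -4.3, 4.8, 5.1, -4.5
Mean of differences = -0.6500
Numerator Σ(Δx_t−Δx̄)(Δx_{t+1}−Δx̄) = 56.1425
Denominator Σ(Δx_t−Δx̄)² = 229.8450
r_1(Δx) = 56.1425 / 229.8450 = 0.244

0.244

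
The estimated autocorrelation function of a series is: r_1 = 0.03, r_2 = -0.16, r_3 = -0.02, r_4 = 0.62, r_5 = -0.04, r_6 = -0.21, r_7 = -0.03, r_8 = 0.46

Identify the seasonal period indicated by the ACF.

The largest autocorrelation is r_4 = 0.62, with a weaker echo at lag 8 (0.46); the remaining lags stay at or below 0.03.
The dominant spike at lag 4 indicates a seasonal period of 4.

4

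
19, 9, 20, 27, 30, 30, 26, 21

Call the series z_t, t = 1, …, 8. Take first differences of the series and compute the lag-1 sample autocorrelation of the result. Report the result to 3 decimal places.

0.010

First differences Δz: -10, 11, 7, 3, 0, -4, -5
Mean of differences = 0.2857
Numerator Σ(Δz_t−Δz̄)(Δz_{t+1}−Δz̄) = 3.0612
Denominator Σ(Δz_t−Δz̄)² = 319.4286
r_1(Δz) = 3.0612 / 319.4286 = 0.010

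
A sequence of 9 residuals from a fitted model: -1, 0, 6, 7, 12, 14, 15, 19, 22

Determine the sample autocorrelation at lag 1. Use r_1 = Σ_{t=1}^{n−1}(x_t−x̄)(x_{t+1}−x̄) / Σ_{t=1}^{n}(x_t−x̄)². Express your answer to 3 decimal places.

Mean x̄ = (-1 + 0 + 6 + 7 + 12 + 14 + 15 + 19 + 22)/9 = 10.4444
Numerator Σ_{t=1}^{8}(x_t−x̄)(x_{t+1}−x̄) = 335.4691
Denominator Σ(x_t−x̄)² = 514.2222
r_1 = 335.4691 / 514.2222 = 0.652

0.652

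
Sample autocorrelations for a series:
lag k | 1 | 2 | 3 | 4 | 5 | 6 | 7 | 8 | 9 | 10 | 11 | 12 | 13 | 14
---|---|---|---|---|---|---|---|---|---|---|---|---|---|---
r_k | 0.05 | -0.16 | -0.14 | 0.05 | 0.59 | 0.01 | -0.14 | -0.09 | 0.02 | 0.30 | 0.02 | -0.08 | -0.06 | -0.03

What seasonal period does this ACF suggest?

5

The largest autocorrelation is r_5 = 0.59, with a weaker echo at lag 10 (0.30); the remaining lags stay at or below 0.05.
The dominant spike at lag 5 indicates a seasonal period of 5.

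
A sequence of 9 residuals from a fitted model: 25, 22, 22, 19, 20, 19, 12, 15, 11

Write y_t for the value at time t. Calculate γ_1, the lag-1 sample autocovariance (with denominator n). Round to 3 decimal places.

9.321

Mean ȳ = (25 + 22 + 22 + 19 + 20 + 19 + 12 + 15 + 11)/9 = 18.3333
Σ_{t=1}^{8}(y_t−ȳ)(y_{t+1}−ȳ) = 83.8889
γ_1 = 83.8889 / 9 = 9.321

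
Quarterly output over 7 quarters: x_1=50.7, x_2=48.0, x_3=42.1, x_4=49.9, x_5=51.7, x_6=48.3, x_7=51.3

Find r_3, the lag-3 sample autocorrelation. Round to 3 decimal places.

0.089

Mean x̄ = (50.7 + 48.0 + 42.1 + 49.9 + 51.7 + 48.3 + 51.3)/7 = 48.8571
Numerator Σ_{t=1}^{4}(x_t−x̄)(x_{t+3}−x̄) = 5.7973
Denominator Σ(x_t−x̄)² = 65.2371
r_3 = 5.7973 / 65.2371 = 0.089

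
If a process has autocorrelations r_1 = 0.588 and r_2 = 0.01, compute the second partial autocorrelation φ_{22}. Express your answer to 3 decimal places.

φ_{22} = (r_2 − r_1²) / (1 − r_1²)
r_1² = (0.588)² = 0.345744
Numerator = 0.01 − 0.3457 = -0.3357; denominator = 1 − 0.3457 = 0.6543
φ_{22} = -0.3357 / 0.6543 = -0.513

-0.513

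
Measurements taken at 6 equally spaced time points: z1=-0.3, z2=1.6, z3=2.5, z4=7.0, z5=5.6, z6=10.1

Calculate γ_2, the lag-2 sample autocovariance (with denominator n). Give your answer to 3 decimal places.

2.363

Mean z̄ = (-0.3 + 1.6 + 2.5 + 7.0 + 5.6 + 10.1)/6 = 4.4167
Deviations: -4.7167, -2.8167, -1.9167, 2.5833, 1.1833, 5.6833
Σ_{t=1}^{4}(z_t−z̄)(z_{t+2}−z̄) = 14.1778
γ_2 = 14.1778 / 6 = 2.363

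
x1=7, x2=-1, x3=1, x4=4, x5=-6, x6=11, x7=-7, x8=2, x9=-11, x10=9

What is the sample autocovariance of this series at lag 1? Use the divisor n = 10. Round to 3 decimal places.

-30.051

Mean x̄ = (7 − 1 + 1 + 4 − 6 + 11 − 7 + 2 − 11 + 9)/10 = 0.9000
Σ_{t=1}^{9}(x_t−x̄)(x_{t+1}−x̄) = -300.5100
γ_1 = -300.5100 / 10 = -30.051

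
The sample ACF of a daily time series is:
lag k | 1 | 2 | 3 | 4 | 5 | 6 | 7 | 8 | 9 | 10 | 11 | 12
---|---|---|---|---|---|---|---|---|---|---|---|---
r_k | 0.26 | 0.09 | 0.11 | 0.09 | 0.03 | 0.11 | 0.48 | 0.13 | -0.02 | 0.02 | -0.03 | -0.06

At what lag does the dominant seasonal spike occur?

The largest autocorrelation is r_7 = 0.48; the remaining lags stay at or below 0.26. The elevated value at lag 1 (0.26), dropping to 0.09 at lag 2, reflects decaying short-term dependence rather than seasonality.
The dominant spike at lag 7 indicates a seasonal period of 7.

7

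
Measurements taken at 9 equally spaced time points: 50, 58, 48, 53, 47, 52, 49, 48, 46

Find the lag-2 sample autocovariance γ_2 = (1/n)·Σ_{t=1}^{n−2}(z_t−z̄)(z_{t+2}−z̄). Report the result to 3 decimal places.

4.343

Mean z̄ = (50 + 58 + 48 + 53 + 47 + 52 + 49 + 48 + 46)/9 = 50.1111
Σ_{t=1}^{7}(z_t−z̄)(z_{t+2}−z̄) = 39.0864
γ_2 = 39.0864 / 9 = 4.343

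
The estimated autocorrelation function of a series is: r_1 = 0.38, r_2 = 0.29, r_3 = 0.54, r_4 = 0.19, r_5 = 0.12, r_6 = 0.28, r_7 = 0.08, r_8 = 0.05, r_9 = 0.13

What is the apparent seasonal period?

The largest autocorrelation is r_3 = 0.54; the remaining lags stay at or below 0.38. The elevated value at lag 1 (0.38), dropping to 0.29 at lag 2, reflects decaying short-term dependence rather than seasonality.
The dominant spike at lag 3 indicates a seasonal period of 3.

3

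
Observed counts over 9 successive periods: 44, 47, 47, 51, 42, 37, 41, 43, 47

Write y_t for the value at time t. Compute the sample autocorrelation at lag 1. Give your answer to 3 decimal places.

0.369

Mean ȳ = (44 + 47 + 47 + 51 + 42 + 37 + 41 + 43 + 47)/9 = 44.3333
Numerator Σ_{t=1}^{8}(y_t−ȳ)(y_{t+1}−ȳ) = 50.8889
Denominator Σ(y_t−ȳ)² = 138.0000
r_1 = 50.8889 / 138.0000 = 0.369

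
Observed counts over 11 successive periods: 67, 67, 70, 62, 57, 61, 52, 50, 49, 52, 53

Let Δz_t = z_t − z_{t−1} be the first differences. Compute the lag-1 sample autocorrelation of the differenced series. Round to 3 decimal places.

-0.226

First differences Δz: 0, 3, -8, -5, 4, -9, -2, -1, 3, 1
Mean of differences = -1.4000
Numerator Σ(Δz_t−Δz̄)(Δz_{t+1}−Δz̄) = -42.9600
Denominator Σ(Δz_t−Δz̄)² = 190.4000
r_1(Δz) = -42.9600 / 190.4000 = -0.226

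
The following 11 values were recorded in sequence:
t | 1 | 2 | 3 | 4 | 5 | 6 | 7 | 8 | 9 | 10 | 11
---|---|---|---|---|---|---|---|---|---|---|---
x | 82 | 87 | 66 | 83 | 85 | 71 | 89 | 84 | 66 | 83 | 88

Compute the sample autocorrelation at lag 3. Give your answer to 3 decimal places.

0.541

Mean x̄ = (82 + 87 + 66 + 83 + 85 + 71 + 89 + 84 + 66 + 83 + 88)/11 = 80.3636
Numerator Σ_{t=1}^{8}(x_t−x̄)(x_{t+3}−x̄) = 394.2397
Denominator Σ(x_t−x̄)² = 728.5455
r_3 = 394.2397 / 728.5455 = 0.541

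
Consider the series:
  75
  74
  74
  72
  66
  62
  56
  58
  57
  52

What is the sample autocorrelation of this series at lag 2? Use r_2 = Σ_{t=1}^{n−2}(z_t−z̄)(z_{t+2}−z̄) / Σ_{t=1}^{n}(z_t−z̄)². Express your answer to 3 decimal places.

Mean z̄ = (75 + 74 + 74 + 72 + 66 + 62 + 56 + 58 + 57 + 52)/10 = 64.6000
Numerator Σ_{t=1}^{8}(z_t−z̄)(z_{t+2}−z̄) = 314.8800
Denominator Σ(z_t−z̄)² = 682.4000
r_2 = 314.8800 / 682.4000 = 0.461

0.461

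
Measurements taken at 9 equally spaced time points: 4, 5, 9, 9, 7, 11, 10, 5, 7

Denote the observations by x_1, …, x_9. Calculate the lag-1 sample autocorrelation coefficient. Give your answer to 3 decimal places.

Mean x̄ = (4 + 5 + 9 + 9 + 7 + 11 + 10 + 5 + 7)/9 = 7.4444
Numerator Σ_{t=1}^{8}(x_t−x̄)(x_{t+1}−x̄) = 8.6914
Denominator Σ(x_t−x̄)² = 48.2222
r_1 = 8.6914 / 48.2222 = 0.180

0.180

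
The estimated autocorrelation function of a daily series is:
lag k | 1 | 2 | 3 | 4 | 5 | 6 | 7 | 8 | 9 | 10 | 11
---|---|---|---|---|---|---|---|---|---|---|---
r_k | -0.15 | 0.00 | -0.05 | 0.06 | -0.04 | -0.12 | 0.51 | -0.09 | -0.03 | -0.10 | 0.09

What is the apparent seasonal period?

The largest autocorrelation is r_7 = 0.51; the remaining lags stay at or below 0.09.
The dominant spike at lag 7 indicates a seasonal period of 7.

7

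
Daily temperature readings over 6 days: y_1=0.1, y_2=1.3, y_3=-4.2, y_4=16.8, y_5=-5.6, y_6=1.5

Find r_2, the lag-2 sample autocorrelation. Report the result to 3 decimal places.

Mean ȳ = (0.1 + 1.3 − 4.2 + 16.8 − 5.6 + 1.5)/6 = 1.6500
Σ(y_t−ȳ)(y_{t+2}−ȳ) = (9.0675) + (-5.3025) + (42.4125) + (-2.2725) = 43.9050
Denominator Σ(y_t−ȳ)² = 318.8550
r_2 = 43.9050 / 318.8550 = 0.138

0.138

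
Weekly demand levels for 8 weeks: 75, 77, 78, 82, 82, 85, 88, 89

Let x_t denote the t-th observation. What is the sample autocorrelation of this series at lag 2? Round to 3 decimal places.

Mean x̄ = (75 + 77 + 78 + 82 + 82 + 85 + 88 + 89)/8 = 82.0000
Σ(x_t−x̄)(x_{t+2}−x̄) = (28.0000) + (0.0000) + (0.0000) + (0.0000) + (0.0000) + (21.0000) = 49.0000
Denominator Σ(x_t−x̄)² = 184.0000
r_2 = 49.0000 / 184.0000 = 0.266

0.266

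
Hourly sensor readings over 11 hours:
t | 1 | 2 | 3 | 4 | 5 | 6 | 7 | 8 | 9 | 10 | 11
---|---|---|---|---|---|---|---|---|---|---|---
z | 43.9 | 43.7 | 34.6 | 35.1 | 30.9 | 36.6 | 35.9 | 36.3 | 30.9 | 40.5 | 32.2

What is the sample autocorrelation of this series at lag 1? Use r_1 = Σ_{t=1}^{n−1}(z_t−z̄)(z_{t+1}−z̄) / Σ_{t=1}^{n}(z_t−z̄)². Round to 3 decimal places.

Mean z̄ = (43.9 + 43.7 + 34.6 + 35.1 + 30.9 + 36.6 + 35.9 + 36.3 + 30.9 + 40.5 + 32.2)/11 = 36.4182
Numerator Σ_{t=1}^{10}(z_t−z̄)(z_{t+1}−z̄) = 10.7860
Denominator Σ(z_t−z̄)² = 209.7164
r_1 = 10.7860 / 209.7164 = 0.051

0.051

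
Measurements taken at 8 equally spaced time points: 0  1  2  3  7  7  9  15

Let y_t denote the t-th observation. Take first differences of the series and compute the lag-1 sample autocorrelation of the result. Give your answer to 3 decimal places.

First differences Δy: 1, 1, 1, 4, 0, 2, 6
Mean of differences = 2.1429
Numerator Σ(Δy_t−Δȳ)(Δy_{t+1}−Δȳ) = -3.7347
Denominator Σ(Δy_t−Δȳ)² = 26.8571
r_1(Δy) = -3.7347 / 26.8571 = -0.139

-0.139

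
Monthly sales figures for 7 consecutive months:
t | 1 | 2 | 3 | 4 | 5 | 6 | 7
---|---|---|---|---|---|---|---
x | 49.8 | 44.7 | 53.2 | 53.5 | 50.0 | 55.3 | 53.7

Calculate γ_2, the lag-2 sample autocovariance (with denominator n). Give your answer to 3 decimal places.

Mean x̄ = (49.8 + 44.7 + 53.2 + 53.5 + 50.0 + 55.3 + 53.7)/7 = 51.4571
Deviations: -1.6571, -6.7571, 1.7429, 2.0429, -1.4571, 3.8429, 2.2429
Σ_{t=1}^{5}(x_t−x̄)(x_{t+2}−x̄) = -14.6494
γ_2 = -14.6494 / 7 = -2.093

-2.093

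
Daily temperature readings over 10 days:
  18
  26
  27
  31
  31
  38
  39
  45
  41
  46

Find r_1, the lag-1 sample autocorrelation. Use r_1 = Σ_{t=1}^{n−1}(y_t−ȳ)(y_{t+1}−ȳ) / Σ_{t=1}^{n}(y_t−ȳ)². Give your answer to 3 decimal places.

Mean ȳ = (18 + 26 + 27 + 31 + 31 + 38 + 39 + 45 + 41 + 46)/10 = 34.2000
Numerator Σ_{t=1}^{9}(y_t−ȳ)(y_{t+1}−ȳ) = 436.7600
Denominator Σ(y_t−ȳ)² = 741.6000
r_1 = 436.7600 / 741.6000 = 0.589

0.589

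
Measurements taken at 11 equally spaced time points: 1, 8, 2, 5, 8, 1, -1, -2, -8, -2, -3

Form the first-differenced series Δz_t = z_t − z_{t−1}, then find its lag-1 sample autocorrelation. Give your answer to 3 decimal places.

First differences Δz: 7, -6, 3, 3, -7, -2, -1, -6, 6, -1
Mean of differences = -0.4000
Numerator Σ(Δz_t−Δz̄)(Δz_{t+1}−Δz̄) = -96.1600
Denominator Σ(Δz_t−Δz̄)² = 228.4000
r_1(Δz) = -96.1600 / 228.4000 = -0.421

-0.421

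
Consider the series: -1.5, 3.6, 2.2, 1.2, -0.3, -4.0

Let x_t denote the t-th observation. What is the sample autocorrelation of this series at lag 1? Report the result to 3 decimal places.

Mean x̄ = (-1.5 + 3.6 + 2.2 + 1.2 − 0.3 − 4.0)/6 = 0.2000
Deviations from mean: -1.7000, 3.4000, 2.0000, 1.0000, -0.5000, -4.2000
Numerator Σ_{t=1}^{5}(x_t−x̄)(x_{t+1}−x̄) = 4.6200
Denominator Σ(x_t−x̄)² = 37.3400
r_1 = 4.6200 / 37.3400 = 0.124

0.124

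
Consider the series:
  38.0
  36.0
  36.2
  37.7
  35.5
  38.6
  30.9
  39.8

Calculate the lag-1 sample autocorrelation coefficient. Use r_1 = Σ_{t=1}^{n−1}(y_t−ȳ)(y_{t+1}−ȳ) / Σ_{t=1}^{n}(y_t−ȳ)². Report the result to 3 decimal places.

-0.661

Mean ȳ = (38.0 + 36.0 + 36.2 + 37.7 + 35.5 + 38.6 + 30.9 + 39.8)/8 = 36.5875
Deviations from mean: 1.4125, -0.5875, -0.3875, 1.1125, -1.0875, 2.0125, -5.6875, 3.2125
Σ(y_t−ȳ)(y_{t+1}−ȳ) = (-0.8298) + (0.2277) + (-0.4311) + (-1.2098) + (-2.1886) + (-11.4461) + (-18.2711) = -34.1489
Denominator Σ(y_t−ȳ)² = 51.6288
r_1 = -34.1489 / 51.6288 = -0.661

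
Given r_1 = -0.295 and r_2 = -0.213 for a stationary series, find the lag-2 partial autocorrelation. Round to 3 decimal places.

φ_{22} = (r_2 − r_1²) / (1 − r_1²)
r_1² = (-0.295)² = 0.087025
Numerator = -0.213 − 0.0870 = -0.3000; denominator = 1 − 0.0870 = 0.9130
φ_{22} = -0.3000 / 0.9130 = -0.329

-0.329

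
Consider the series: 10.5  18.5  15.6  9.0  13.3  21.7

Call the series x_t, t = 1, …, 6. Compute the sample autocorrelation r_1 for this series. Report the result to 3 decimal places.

-0.166

Mean x̄ = (10.5 + 18.5 + 15.6 + 9.0 + 13.3 + 21.7)/6 = 14.7667
Numerator Σ_{t=1}^{5}(x_t−x̄)(x_{t+1}−x̄) = -19.3344
Denominator Σ(x_t−x̄)² = 116.3133
r_1 = -19.3344 / 116.3133 = -0.166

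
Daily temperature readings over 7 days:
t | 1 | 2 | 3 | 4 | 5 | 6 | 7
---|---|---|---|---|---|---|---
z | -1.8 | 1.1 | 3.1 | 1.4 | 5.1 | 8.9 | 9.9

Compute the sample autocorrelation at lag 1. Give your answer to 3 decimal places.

Mean z̄ = (-1.8 + 1.1 + 3.1 + 1.4 + 5.1 + 8.9 + 9.9)/7 = 3.9571
Σ(z_t−z̄)(z_{t+1}−z̄) = (16.4490) + (2.4490) + (2.1918) + (-2.9224) + (5.6490) + (29.3747) = 53.1910
Denominator Σ(z_t−z̄)² = 109.6371
r_1 = 53.1910 / 109.6371 = 0.485

0.485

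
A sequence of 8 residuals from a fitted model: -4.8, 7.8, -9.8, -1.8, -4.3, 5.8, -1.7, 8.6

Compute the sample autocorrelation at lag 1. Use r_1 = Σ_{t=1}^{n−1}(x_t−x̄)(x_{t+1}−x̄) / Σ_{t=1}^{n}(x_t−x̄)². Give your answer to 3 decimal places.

Mean x̄ = (-4.8 + 7.8 − 9.8 − 1.8 − 4.3 + 5.8 − 1.7 + 8.6)/8 = -0.0250
Deviations from mean: -4.7750, 7.8250, -9.7750, -1.7750, -4.2750, 5.8250, -1.6750, 8.6250
Numerator Σ_{t=1}^{7}(x_t−x̄)(x_{t+1}−x̄) = -138.0206
Denominator Σ(x_t−x̄)² = 312.1350
r_1 = -138.0206 / 312.1350 = -0.442

-0.442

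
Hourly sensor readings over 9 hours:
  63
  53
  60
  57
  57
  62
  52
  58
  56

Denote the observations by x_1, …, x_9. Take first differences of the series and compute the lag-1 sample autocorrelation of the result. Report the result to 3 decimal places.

-0.661

First differences Δx: -10, 7, -3, 0, 5, -10, 6, -2
Mean of differences = -0.8750
Numerator Σ(Δx_t−Δx̄)(Δx_{t+1}−Δx̄) = -209.3906
Denominator Σ(Δx_t−Δx̄)² = 316.8750
r_1(Δx) = -209.3906 / 316.8750 = -0.661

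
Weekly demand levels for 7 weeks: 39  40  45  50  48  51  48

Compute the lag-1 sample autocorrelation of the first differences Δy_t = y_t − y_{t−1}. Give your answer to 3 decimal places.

First differences Δy: 1, 5, 5, -2, 3, -3
Mean of differences = 1.5000
Numerator Σ(Δy_t−Δȳ)(Δy_{t+1}−Δȳ) = -13.7500
Denominator Σ(Δy_t−Δȳ)² = 59.5000
r_1(Δy) = -13.7500 / 59.5000 = -0.231

-0.231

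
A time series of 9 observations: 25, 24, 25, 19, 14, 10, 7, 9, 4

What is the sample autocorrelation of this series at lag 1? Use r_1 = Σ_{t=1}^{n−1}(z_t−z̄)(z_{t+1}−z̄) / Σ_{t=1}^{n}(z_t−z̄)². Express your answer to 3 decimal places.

Mean z̄ = (25 + 24 + 25 + 19 + 14 + 10 + 7 + 9 + 4)/9 = 15.2222
Numerator Σ_{t=1}^{8}(z_t−z̄)(z_{t+1}−z̄) = 374.2840
Denominator Σ(z_t−z̄)² = 543.5556
r_1 = 374.2840 / 543.5556 = 0.689

0.689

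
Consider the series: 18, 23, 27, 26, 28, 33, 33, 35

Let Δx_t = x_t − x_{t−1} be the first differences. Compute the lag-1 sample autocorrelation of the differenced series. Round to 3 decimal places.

First differences Δx: 5, 4, -1, 2, 5, 0, 2
Mean of differences = 2.4286
Numerator Σ(Δx_t−Δx̄)(Δx_{t+1}−Δx̄) = -6.1837
Denominator Σ(Δx_t−Δx̄)² = 33.7143
r_1(Δx) = -6.1837 / 33.7143 = -0.183

-0.183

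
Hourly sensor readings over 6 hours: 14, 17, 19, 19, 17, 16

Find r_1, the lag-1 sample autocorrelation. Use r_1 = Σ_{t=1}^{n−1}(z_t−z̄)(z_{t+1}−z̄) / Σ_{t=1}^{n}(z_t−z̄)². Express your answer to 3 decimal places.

Mean z̄ = (14 + 17 + 19 + 19 + 17 + 16)/6 = 17.0000
Σ(z_t−z̄)(z_{t+1}−z̄) = (0.0000) + (0.0000) + (4.0000) + (0.0000) + (0.0000) = 4.0000
Denominator Σ(z_t−z̄)² = 18.0000
r_1 = 4.0000 / 18.0000 = 0.222

0.222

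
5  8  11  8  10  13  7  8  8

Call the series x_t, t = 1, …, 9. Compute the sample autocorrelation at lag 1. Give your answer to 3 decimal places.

Mean x̄ = (5 + 8 + 11 + 8 + 10 + 13 + 7 + 8 + 8)/9 = 8.6667
Numerator Σ_{t=1}^{8}(x_t−x̄)(x_{t+1}−x̄) = -1.4444
Denominator Σ(x_t−x̄)² = 44.0000
r_1 = -1.4444 / 44.0000 = -0.033

-0.033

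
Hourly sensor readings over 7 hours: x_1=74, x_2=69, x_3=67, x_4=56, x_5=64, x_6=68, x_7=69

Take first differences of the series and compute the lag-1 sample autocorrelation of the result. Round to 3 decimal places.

First differences Δx: -5, -2, -11, 8, 4, 1
Mean of differences = -0.8333
Numerator Σ(Δx_t−Δx̄)(Δx_{t+1}−Δx̄) = -21.5278
Denominator Σ(Δx_t−Δx̄)² = 226.8333
r_1(Δx) = -21.5278 / 226.8333 = -0.095

-0.095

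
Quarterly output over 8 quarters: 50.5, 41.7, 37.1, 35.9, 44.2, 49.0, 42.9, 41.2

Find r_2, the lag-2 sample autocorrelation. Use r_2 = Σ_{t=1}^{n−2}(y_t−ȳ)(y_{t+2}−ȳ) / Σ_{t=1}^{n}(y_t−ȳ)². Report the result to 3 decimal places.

-0.527

Mean ȳ = (50.5 + 41.7 + 37.1 + 35.9 + 44.2 + 49.0 + 42.9 + 41.2)/8 = 42.8125
Deviations from mean: 7.6875, -1.1125, -5.7125, -6.9125, 1.3875, 6.1875, 0.0875, -1.6125
Σ(y_t−ȳ)(y_{t+2}−ȳ) = (-43.9148) + (7.6902) + (-7.9261) + (-42.7711) + (0.1214) + (-9.9773) = -96.7778
Denominator Σ(y_t−ȳ)² = 183.5688
r_2 = -96.7778 / 183.5688 = -0.527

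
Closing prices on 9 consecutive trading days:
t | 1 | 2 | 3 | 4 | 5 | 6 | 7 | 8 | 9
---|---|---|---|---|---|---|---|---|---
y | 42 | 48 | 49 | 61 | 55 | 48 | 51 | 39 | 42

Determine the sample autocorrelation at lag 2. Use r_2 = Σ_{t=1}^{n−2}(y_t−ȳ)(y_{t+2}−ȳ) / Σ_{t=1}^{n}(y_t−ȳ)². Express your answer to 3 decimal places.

-0.011

Mean ȳ = (42 + 48 + 49 + 61 + 55 + 48 + 51 + 39 + 42)/9 = 48.3333
Σ(y_t−ȳ)(y_{t+2}−ȳ) = (-4.2222) + (-4.2222) + (4.4444) + (-4.2222) + (17.7778) + (3.1111) + (-16.8889) = -4.2222
Denominator Σ(y_t−ȳ)² = 380.0000
r_2 = -4.2222 / 380.0000 = -0.011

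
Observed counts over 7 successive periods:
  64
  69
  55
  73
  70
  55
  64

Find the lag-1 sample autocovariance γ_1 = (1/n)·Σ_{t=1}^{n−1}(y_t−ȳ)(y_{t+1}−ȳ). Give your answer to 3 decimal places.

-18.093

Mean ȳ = (64 + 69 + 55 + 73 + 70 + 55 + 64)/7 = 64.2857
Deviations: -0.2857, 4.7143, -9.2857, 8.7143, 5.7143, -9.2857, -0.2857
Σ_{t=1}^{6}(y_t−ȳ)(y_{t+1}−ȳ) = -126.6531
γ_1 = -126.6531 / 7 = -18.093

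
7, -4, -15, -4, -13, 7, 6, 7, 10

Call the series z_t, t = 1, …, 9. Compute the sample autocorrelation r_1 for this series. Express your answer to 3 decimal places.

0.294

Mean z̄ = (7 − 4 − 15 − 4 − 13 + 7 + 6 + 7 + 10)/9 = 0.1111
Numerator Σ_{t=1}^{8}(z_t−z̄)(z_{t+1}−z̄) = 208.7654
Denominator Σ(z_t−z̄)² = 708.8889
r_1 = 208.7654 / 708.8889 = 0.294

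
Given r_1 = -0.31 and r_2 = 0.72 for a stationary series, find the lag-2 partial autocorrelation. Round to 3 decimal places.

0.690

φ_{22} = (r_2 − r_1²) / (1 − r_1²)
r_1² = (-0.31)² = 0.0961
Numerator = 0.72 − 0.0961 = 0.6239; denominator = 1 − 0.0961 = 0.9039
φ_{22} = 0.6239 / 0.9039 = 0.690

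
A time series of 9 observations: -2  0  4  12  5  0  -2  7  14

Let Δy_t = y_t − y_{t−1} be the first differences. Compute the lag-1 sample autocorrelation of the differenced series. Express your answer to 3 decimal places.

First differences Δy: 2, 4, 8, -7, -5, -2, 9, 7
Mean of differences = 2.0000
Numerator Σ(Δy_t−Δȳ)(Δy_{t+1}−Δȳ) = 56.0000
Denominator Σ(Δy_t−Δȳ)² = 260.0000
r_1(Δy) = 56.0000 / 260.0000 = 0.215

0.215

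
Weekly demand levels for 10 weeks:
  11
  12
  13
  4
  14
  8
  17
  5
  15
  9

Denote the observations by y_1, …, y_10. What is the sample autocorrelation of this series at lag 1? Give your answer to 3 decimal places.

-0.783

Mean ȳ = (11 + 12 + 13 + 4 + 14 + 8 + 17 + 5 + 15 + 9)/10 = 10.8000
Numerator Σ_{t=1}^{9}(y_t−ȳ)(y_{t+1}−ȳ) = -128.0400
Denominator Σ(y_t−ȳ)² = 163.6000
r_1 = -128.0400 / 163.6000 = -0.783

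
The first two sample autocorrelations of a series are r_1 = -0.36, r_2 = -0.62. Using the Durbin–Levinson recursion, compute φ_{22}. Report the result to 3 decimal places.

φ_{22} = (r_2 − r_1²) / (1 − r_1²)
r_1² = (-0.36)² = 0.1296
Numerator = -0.62 − 0.1296 = -0.7496; denominator = 1 − 0.1296 = 0.8704
φ_{22} = -0.7496 / 0.8704 = -0.861

-0.861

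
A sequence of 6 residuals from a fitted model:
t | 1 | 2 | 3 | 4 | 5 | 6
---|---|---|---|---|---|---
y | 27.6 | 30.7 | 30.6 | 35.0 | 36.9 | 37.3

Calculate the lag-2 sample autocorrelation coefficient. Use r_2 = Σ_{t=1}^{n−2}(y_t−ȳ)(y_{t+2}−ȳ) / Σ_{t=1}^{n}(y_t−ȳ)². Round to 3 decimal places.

Mean ȳ = (27.6 + 30.7 + 30.6 + 35.0 + 36.9 + 37.3)/6 = 33.0167
Deviations from mean: -5.4167, -2.3167, -2.4167, 1.9833, 3.8833, 4.2833
Numerator Σ_{t=1}^{4}(y_t−ȳ)(y_{t+2}−ȳ) = 7.6061
Denominator Σ(y_t−ȳ)² = 77.9083
r_2 = 7.6061 / 77.9083 = 0.098

0.098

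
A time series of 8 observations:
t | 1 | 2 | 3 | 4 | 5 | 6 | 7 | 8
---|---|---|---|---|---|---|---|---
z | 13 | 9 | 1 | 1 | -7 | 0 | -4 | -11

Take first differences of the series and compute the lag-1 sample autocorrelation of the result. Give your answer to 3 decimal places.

First differences Δz: -4, -8, 0, -8, 7, -4, -7
Mean of differences = -3.4286
Numerator Σ(Δz_t−Δz̄)(Δz_{t+1}−Δz̄) = -80.3265
Denominator Σ(Δz_t−Δz̄)² = 175.7143
r_1(Δz) = -80.3265 / 175.7143 = -0.457

-0.457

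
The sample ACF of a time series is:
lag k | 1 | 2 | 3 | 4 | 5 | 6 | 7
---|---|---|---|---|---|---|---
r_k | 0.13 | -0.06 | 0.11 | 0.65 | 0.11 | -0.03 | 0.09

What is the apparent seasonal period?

4

The largest autocorrelation is r_4 = 0.65; the remaining lags stay at or below 0.13.
The dominant spike at lag 4 indicates a seasonal period of 4.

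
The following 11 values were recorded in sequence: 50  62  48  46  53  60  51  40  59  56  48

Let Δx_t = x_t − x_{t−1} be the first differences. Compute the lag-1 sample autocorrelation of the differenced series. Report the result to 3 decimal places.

First differences Δx: 12, -14, -2, 7, 7, -9, -11, 19, -3, -8
Mean of differences = -0.2000
Numerator Σ(Δx_t−Δx̄)(Δx_{t+1}−Δx̄) = -312.2400
Denominator Σ(Δx_t−Δx̄)² = 1077.6000
r_1(Δx) = -312.2400 / 1077.6000 = -0.290

-0.290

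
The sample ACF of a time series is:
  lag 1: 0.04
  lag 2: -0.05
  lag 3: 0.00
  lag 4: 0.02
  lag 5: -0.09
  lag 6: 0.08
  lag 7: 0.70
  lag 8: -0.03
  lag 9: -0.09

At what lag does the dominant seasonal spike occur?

The largest autocorrelation is r_7 = 0.70; the remaining lags stay at or below 0.08.
The dominant spike at lag 7 indicates a seasonal period of 7.

7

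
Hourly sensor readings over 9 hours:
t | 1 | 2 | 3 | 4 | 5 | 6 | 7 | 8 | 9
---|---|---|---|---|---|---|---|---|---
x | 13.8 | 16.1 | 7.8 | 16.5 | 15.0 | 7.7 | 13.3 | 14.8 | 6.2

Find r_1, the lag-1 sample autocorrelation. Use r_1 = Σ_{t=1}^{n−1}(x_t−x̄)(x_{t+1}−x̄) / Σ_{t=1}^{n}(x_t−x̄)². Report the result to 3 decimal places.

Mean x̄ = (13.8 + 16.1 + 7.8 + 16.5 + 15.0 + 7.7 + 13.3 + 14.8 + 6.2)/9 = 12.3556
Numerator Σ_{t=1}^{8}(x_t−x̄)(x_{t+1}−x̄) = -49.0164
Denominator Σ(x_t−x̄)² = 127.4622
r_1 = -49.0164 / 127.4622 = -0.385

-0.385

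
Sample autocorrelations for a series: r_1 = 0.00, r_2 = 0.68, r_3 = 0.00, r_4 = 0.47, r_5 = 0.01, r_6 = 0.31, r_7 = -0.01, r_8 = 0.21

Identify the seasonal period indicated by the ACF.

2

The largest autocorrelation is r_2 = 0.68, with weaker echoes at lags 4 (0.47), 6 (0.31) and 8 (0.21); the remaining lags stay at or below 0.01.
The dominant spike at lag 2 indicates a seasonal period of 2.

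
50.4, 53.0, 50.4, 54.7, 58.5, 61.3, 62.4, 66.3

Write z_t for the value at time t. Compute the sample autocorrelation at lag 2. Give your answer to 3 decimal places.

0.333

Mean z̄ = (50.4 + 53.0 + 50.4 + 54.7 + 58.5 + 61.3 + 62.4 + 66.3)/8 = 57.1250
Deviations from mean: -6.7250, -4.1250, -6.7250, -2.4250, 1.3750, 4.1750, 5.2750, 9.1750
Σ(z_t−z̄)(z_{t+2}−z̄) = (45.2256) + (10.0031) + (-9.2469) + (-10.1244) + (7.2531) + (38.3056) = 81.4163
Denominator Σ(z_t−z̄)² = 244.6750
r_2 = 81.4163 / 244.6750 = 0.333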